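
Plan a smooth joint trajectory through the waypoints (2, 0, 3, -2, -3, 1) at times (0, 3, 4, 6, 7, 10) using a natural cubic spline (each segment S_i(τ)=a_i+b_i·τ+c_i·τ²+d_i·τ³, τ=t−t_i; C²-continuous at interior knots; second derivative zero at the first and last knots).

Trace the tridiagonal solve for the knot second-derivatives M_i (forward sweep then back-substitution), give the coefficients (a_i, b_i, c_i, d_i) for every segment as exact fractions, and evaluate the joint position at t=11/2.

Δ: Δ0=-2/3, Δ1=3, Δ2=-5/2, Δ3=-1, Δ4=4/3
row 1: diag=8, rhs=22; c'=1/8, d'=11/4
row 2: denom=6−1·1/8=47/8; d'=(-33−1·11/4)/(47/8)=-286/47
row 3: denom=6−2·16/47=250/47; d'=(9−2·-286/47)/(250/47)=199/50
row 4: denom=8−1·47/250=1953/250; d'=(14−1·199/50)/(1953/250)=835/651
back: M4=835/651
back: M3=199/50−47/250·835/651=2434/651
back: M2=-286/47−16/47·2434/651=-4790/651
back: M1=11/4−1/8·-4790/651=2389/651
M: M0=0, M1=2389/651, M2=-4790/651, M3=2434/651, M4=835/651, M5=0
seg 0: a=2, c=M0/2=0, d=(M1−M0)/(6·3)=2389/11718, b=Δ0−h0·(2M0+M1)/6=-3257/1302
seg 1: a=0, c=M1/2=2389/1302, d=(M2−M1)/(6·1)=-2393/1302, b=Δ1−h1·(2M1+M2)/6=1955/651
seg 2: a=3, c=M2/2=-2395/651, d=(M3−M2)/(6·2)=86/93, b=Δ2−h2·(2M2+M3)/6=503/434
seg 3: a=-2, c=M3/2=1217/651, d=(M4−M3)/(6·1)=-533/1302, b=Δ3−h3·(2M3+M4)/6=-3203/1302
seg 4: a=-3, c=M4/2=835/1302, d=(M5−M4)/(6·3)=-835/11718, b=Δ4−h4·(2M4+M5)/6=11/217
t_q=11/2 → seg 2, τ=3/2; S=3+503/434·τ+-2395/651·τ²+86/93·τ³=-363/868

  seg 0: a=2 b=-3257/1302 c=0 d=2389/11718
  seg 1: a=0 b=1955/651 c=2389/1302 d=-2393/1302
  seg 2: a=3 b=503/434 c=-2395/651 d=86/93
  seg 3: a=-2 b=-3203/1302 c=1217/651 d=-533/1302
  seg 4: a=-3 b=11/217 c=835/1302 d=-835/11718
S(11/2) = -363/868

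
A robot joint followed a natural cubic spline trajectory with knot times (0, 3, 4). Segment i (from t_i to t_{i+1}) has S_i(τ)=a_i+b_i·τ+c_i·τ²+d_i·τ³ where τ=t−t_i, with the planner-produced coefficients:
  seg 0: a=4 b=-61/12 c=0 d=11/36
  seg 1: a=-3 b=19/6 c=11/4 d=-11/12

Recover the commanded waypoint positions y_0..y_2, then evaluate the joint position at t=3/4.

y_0=4 y_1=-3 y_2=2
S(3/4) = 81/256

y_0 = S_0(0) = a_0 = 4
y_1 = S_1(0) = a_1 = -3
y_2 = S_1(1) = 2
t_q=3/4 is in segment 0 (τ=3/4); S_0(τ)=81/256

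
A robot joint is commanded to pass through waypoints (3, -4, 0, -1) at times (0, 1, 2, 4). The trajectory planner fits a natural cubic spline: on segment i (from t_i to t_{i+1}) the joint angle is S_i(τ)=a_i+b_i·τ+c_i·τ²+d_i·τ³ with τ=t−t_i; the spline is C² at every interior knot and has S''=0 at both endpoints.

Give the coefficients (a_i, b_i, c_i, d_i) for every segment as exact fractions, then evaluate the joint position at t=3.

Δ: Δ0=-7, Δ1=4, Δ2=-1/2
row 1: diag=4, rhs=66; c'=1/4, d'=33/2
row 2: denom=6−1·1/4=23/4; d'=(-27−1·33/2)/(23/4)=-174/23
back: M2=-174/23
back: M1=33/2−1/4·-174/23=423/23
M: M0=0, M1=423/23, M2=-174/23, M3=0
seg 0: a=3, c=M0/2=0, d=(M1−M0)/(6·1)=141/46, b=Δ0−h0·(2M0+M1)/6=-463/46
seg 1: a=-4, c=M1/2=423/46, d=(M2−M1)/(6·1)=-199/46, b=Δ1−h1·(2M1+M2)/6=-20/23
seg 2: a=0, c=M2/2=-87/23, d=(M3−M2)/(6·2)=29/46, b=Δ2−h2·(2M2+M3)/6=209/46
t_q=3 → seg 2, τ=1; S=0+209/46·τ+-87/23·τ²+29/46·τ³=32/23

  seg 0: a=3 b=-463/46 c=0 d=141/46
  seg 1: a=-4 b=-20/23 c=423/46 d=-199/46
  seg 2: a=0 b=209/46 c=-87/23 d=29/46
S(3) = 32/23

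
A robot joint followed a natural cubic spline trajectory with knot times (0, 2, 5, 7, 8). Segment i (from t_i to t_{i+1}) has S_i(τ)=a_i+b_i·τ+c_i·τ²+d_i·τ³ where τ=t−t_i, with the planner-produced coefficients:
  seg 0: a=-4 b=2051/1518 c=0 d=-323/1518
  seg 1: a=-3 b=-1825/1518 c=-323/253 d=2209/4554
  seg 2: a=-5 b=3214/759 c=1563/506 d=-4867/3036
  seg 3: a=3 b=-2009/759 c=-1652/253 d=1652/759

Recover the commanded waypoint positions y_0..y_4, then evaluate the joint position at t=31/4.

y_0=-4 y_1=-3 y_2=-5 y_3=3 y_4=-4
S(31/4) = -7043/4048

y_0 = S_0(0) = a_0 = -4
y_1 = S_1(0) = a_1 = -3
y_2 = S_2(0) = a_2 = -5
y_3 = S_3(0) = a_3 = 3
y_4 = S_3(1) = -4
t_q=31/4 is in segment 3 (τ=3/4); S_3(τ)=-7043/4048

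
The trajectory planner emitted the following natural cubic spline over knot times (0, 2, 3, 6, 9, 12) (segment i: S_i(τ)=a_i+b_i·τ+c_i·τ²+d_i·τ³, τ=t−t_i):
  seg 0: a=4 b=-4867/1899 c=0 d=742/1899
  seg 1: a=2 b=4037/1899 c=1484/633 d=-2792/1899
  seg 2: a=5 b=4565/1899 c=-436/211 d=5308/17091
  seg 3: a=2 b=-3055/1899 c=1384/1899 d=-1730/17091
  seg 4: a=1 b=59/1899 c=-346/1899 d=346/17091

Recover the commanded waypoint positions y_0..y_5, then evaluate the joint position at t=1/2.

y_0 = S_0(0) = a_0 = 4
y_1 = S_1(0) = a_1 = 2
y_2 = S_2(0) = a_2 = 5
y_3 = S_3(0) = a_3 = 2
y_4 = S_4(0) = a_4 = 1
y_5 = S_4(3) = 0
t_q=1/2 is in segment 0 (τ=1/2); S_0(τ)=7007/2532

y_0=4 y_1=2 y_2=5 y_3=2 y_4=1 y_5=0
S(1/2) = 7007/2532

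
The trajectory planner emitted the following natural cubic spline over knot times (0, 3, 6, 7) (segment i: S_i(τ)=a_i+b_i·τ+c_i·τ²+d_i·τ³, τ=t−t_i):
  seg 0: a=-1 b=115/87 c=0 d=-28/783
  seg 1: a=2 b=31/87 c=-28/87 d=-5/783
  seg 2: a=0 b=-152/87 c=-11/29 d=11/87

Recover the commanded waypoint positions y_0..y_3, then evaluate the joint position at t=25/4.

y_0 = S_0(0) = a_0 = -1
y_1 = S_1(0) = a_1 = 2
y_2 = S_2(0) = a_2 = 0
y_3 = S_2(1) = -2
t_q=25/4 is in segment 2 (τ=1/4); S_2(τ)=-851/1856

y_0=-1 y_1=2 y_2=0 y_3=-2
S(25/4) = -851/1856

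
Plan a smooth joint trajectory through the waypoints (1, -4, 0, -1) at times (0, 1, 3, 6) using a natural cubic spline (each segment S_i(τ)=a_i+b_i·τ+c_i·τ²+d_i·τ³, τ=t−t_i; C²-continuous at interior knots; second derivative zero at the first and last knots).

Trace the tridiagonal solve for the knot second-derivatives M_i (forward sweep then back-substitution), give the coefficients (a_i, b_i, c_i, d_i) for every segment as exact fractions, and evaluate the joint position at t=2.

  seg 0: a=1 b=-19/3 c=0 d=4/3
  seg 1: a=-4 b=-7/3 c=4 d=-11/12
  seg 2: a=0 b=8/3 c=-3/2 d=1/6
S(2) = -13/4

Δ: Δ0=-5, Δ1=2, Δ2=-1/3
row 1: diag=6, rhs=42; c'=1/3, d'=7
row 2: denom=10−2·1/3=28/3; d'=(-14−2·7)/(28/3)=-3
back: M2=-3
back: M1=7−1/3·-3=8
M: M0=0, M1=8, M2=-3, M3=0
seg 0: a=1, c=M0/2=0, d=(M1−M0)/(6·1)=4/3, b=Δ0−h0·(2M0+M1)/6=-19/3
seg 1: a=-4, c=M1/2=4, d=(M2−M1)/(6·2)=-11/12, b=Δ1−h1·(2M1+M2)/6=-7/3
seg 2: a=0, c=M2/2=-3/2, d=(M3−M2)/(6·3)=1/6, b=Δ2−h2·(2M2+M3)/6=8/3
t_q=2 → seg 1, τ=1; S=-4+-7/3·τ+4·τ²+-11/12·τ³=-13/4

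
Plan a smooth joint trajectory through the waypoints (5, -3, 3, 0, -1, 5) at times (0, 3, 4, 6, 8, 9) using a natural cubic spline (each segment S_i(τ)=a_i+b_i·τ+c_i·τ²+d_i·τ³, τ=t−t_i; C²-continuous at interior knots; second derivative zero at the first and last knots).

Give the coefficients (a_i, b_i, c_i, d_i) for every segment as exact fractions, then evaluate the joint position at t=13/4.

  seg 0: a=5 b=-9143/1407 c=0 d=599/1407
  seg 1: a=-3 b=7030/1407 c=1797/469 d=-3979/1407
  seg 2: a=3 b=5875/1407 c=-2182/469 d=1459/1608
  seg 3: a=0 b=-9979/2814 c=1485/1876 d=4117/11256
  seg 4: a=-1 b=5641/1407 c=2801/938 d=-2801/2814
S(13/4) = -46693/30016

Δ: Δ0=-8/3, Δ1=6, Δ2=-3/2, Δ3=-1/2, Δ4=6
row 1: diag=8, rhs=52; c'=1/8, d'=13/2
row 2: denom=6−1·1/8=47/8; d'=(-45−1·13/2)/(47/8)=-412/47
row 3: denom=8−2·16/47=344/47; d'=(6−2·-412/47)/(344/47)=553/172
row 4: denom=6−2·47/172=469/86; d'=(39−2·553/172)/(469/86)=2801/469
back: M4=2801/469
back: M3=553/172−47/172·2801/469=1485/938
back: M2=-412/47−16/47·1485/938=-4364/469
back: M1=13/2−1/8·-4364/469=3594/469
M: M0=0, M1=3594/469, M2=-4364/469, M3=1485/938, M4=2801/469, M5=0
seg 0: a=5, c=M0/2=0, d=(M1−M0)/(6·3)=599/1407, b=Δ0−h0·(2M0+M1)/6=-9143/1407
seg 1: a=-3, c=M1/2=1797/469, d=(M2−M1)/(6·1)=-3979/1407, b=Δ1−h1·(2M1+M2)/6=7030/1407
seg 2: a=3, c=M2/2=-2182/469, d=(M3−M2)/(6·2)=1459/1608, b=Δ2−h2·(2M2+M3)/6=5875/1407
seg 3: a=0, c=M3/2=1485/1876, d=(M4−M3)/(6·2)=4117/11256, b=Δ3−h3·(2M3+M4)/6=-9979/2814
seg 4: a=-1, c=M4/2=2801/938, d=(M5−M4)/(6·1)=-2801/2814, b=Δ4−h4·(2M4+M5)/6=5641/1407
t_q=13/4 → seg 1, τ=1/4; S=-3+7030/1407·τ+1797/469·τ²+-3979/1407·τ³=-46693/30016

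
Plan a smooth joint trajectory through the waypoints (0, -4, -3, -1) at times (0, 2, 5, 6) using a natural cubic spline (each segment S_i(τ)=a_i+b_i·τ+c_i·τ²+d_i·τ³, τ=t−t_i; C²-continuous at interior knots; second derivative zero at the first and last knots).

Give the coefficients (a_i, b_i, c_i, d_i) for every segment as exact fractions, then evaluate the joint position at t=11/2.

Δ: Δ0=-2, Δ1=1/3, Δ2=2
row 1: diag=10, rhs=14; c'=3/10, d'=7/5
row 2: denom=8−3·3/10=71/10; d'=(10−3·7/5)/(71/10)=58/71
back: M2=58/71
back: M1=7/5−3/10·58/71=82/71
M: M0=0, M1=82/71, M2=58/71, M3=0
seg 0: a=0, c=M0/2=0, d=(M1−M0)/(6·2)=41/426, b=Δ0−h0·(2M0+M1)/6=-508/213
seg 1: a=-4, c=M1/2=41/71, d=(M2−M1)/(6·3)=-4/213, b=Δ1−h1·(2M1+M2)/6=-262/213
seg 2: a=-3, c=M2/2=29/71, d=(M3−M2)/(6·1)=-29/213, b=Δ2−h2·(2M2+M3)/6=368/213
t_q=11/2 → seg 2, τ=1/2; S=-3+368/213·τ+29/71·τ²+-29/213·τ³=-1165/568

  seg 0: a=0 b=-508/213 c=0 d=41/426
  seg 1: a=-4 b=-262/213 c=41/71 d=-4/213
  seg 2: a=-3 b=368/213 c=29/71 d=-29/213
S(11/2) = -1165/568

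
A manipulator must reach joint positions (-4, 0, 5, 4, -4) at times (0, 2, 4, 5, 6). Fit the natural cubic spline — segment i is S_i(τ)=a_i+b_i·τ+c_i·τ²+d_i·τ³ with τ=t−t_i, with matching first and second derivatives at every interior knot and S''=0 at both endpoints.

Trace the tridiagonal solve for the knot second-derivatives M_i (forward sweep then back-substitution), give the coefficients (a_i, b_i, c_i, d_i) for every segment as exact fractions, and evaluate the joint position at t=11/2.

Δ: Δ0=2, Δ1=5/2, Δ2=-1, Δ3=-8
row 1: diag=8, rhs=3; c'=1/4, d'=3/8
row 2: denom=6−2·1/4=11/2; d'=(-21−2·3/8)/(11/2)=-87/22
row 3: denom=4−1·2/11=42/11; d'=(-42−1·-87/22)/(42/11)=-279/28
back: M3=-279/28
back: M2=-87/22−2/11·-279/28=-15/7
back: M1=3/8−1/4·-15/7=51/56
M: M0=0, M1=51/56, M2=-15/7, M3=-279/28, M4=0
seg 0: a=-4, c=M0/2=0, d=(M1−M0)/(6·2)=17/224, b=Δ0−h0·(2M0+M1)/6=95/56
seg 1: a=0, c=M1/2=51/112, d=(M2−M1)/(6·2)=-57/224, b=Δ1−h1·(2M1+M2)/6=73/28
seg 2: a=5, c=M2/2=-15/14, d=(M3−M2)/(6·1)=-73/56, b=Δ2−h2·(2M2+M3)/6=11/8
seg 3: a=4, c=M3/2=-279/56, d=(M4−M3)/(6·1)=93/56, b=Δ3−h3·(2M3+M4)/6=-131/28
t_q=11/2 → seg 3, τ=1/2; S=4+-131/28·τ+-279/56·τ²+93/56·τ³=279/448

  seg 0: a=-4 b=95/56 c=0 d=17/224
  seg 1: a=0 b=73/28 c=51/112 d=-57/224
  seg 2: a=5 b=11/8 c=-15/14 d=-73/56
  seg 3: a=4 b=-131/28 c=-279/56 d=93/56
S(11/2) = 279/448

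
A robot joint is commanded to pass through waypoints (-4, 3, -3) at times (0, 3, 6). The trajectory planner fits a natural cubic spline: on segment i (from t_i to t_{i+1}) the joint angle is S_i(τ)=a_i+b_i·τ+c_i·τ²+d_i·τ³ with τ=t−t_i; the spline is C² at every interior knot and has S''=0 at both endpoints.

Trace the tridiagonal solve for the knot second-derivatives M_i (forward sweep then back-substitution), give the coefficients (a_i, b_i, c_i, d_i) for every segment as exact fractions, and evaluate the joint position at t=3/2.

  seg 0: a=-4 b=41/12 c=0 d=-13/108
  seg 1: a=3 b=1/6 c=-13/12 d=13/108
S(3/2) = 23/32

Δ: Δ0=7/3, Δ1=-2
row 1: diag=12, rhs=-26; c'=1/4, d'=-13/6
back: M1=-13/6
M: M0=0, M1=-13/6, M2=0
seg 0: a=-4, c=M0/2=0, d=(M1−M0)/(6·3)=-13/108, b=Δ0−h0·(2M0+M1)/6=41/12
seg 1: a=3, c=M1/2=-13/12, d=(M2−M1)/(6·3)=13/108, b=Δ1−h1·(2M1+M2)/6=1/6
t_q=3/2 → seg 0, τ=3/2; S=-4+41/12·τ+0·τ²+-13/108·τ³=23/32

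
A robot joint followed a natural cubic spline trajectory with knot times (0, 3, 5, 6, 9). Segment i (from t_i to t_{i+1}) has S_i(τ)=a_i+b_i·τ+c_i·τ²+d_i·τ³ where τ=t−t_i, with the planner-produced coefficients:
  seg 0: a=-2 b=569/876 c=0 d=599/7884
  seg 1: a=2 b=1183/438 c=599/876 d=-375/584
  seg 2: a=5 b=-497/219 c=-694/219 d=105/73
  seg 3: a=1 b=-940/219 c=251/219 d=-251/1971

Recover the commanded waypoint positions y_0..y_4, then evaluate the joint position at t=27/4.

y_0=-2 y_1=2 y_2=5 y_3=1 y_4=-5
S(27/4) = -7607/4672

y_0 = S_0(0) = a_0 = -2
y_1 = S_1(0) = a_1 = 2
y_2 = S_2(0) = a_2 = 5
y_3 = S_3(0) = a_3 = 1
y_4 = S_3(3) = -5
t_q=27/4 is in segment 3 (τ=3/4); S_3(τ)=-7607/4672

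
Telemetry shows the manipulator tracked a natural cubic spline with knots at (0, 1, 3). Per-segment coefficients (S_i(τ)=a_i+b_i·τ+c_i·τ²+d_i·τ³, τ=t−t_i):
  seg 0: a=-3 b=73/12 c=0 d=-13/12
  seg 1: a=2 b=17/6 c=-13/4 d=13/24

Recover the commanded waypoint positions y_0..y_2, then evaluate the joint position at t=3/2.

y_0=-3 y_1=2 y_2=-1
S(3/2) = 171/64

y_0 = S_0(0) = a_0 = -3
y_1 = S_1(0) = a_1 = 2
y_2 = S_1(2) = -1
t_q=3/2 is in segment 1 (τ=1/2); S_1(τ)=171/64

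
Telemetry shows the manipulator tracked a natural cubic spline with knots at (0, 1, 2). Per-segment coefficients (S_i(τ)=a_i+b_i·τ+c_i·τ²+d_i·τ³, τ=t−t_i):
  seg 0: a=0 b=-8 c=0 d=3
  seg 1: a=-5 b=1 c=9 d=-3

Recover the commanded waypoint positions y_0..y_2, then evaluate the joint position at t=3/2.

y_0 = S_0(0) = a_0 = 0
y_1 = S_1(0) = a_1 = -5
y_2 = S_1(1) = 2
t_q=3/2 is in segment 1 (τ=1/2); S_1(τ)=-21/8

y_0=0 y_1=-5 y_2=2
S(3/2) = -21/8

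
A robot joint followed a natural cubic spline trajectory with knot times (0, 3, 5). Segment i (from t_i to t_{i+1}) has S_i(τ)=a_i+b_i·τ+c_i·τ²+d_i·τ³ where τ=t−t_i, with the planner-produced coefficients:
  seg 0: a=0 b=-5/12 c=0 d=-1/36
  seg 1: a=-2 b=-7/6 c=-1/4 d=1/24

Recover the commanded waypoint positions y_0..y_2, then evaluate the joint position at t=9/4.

y_0 = S_0(0) = a_0 = 0
y_1 = S_1(0) = a_1 = -2
y_2 = S_1(2) = -5
t_q=9/4 is in segment 0 (τ=9/4); S_0(τ)=-321/256

y_0=0 y_1=-2 y_2=-5
S(9/4) = -321/256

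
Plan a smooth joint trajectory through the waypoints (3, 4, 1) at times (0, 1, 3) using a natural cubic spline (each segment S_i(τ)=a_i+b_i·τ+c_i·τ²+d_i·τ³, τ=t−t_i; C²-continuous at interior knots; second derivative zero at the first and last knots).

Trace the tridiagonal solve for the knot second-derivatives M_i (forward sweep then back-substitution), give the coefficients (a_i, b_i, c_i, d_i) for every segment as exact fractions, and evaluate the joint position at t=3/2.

Δ: Δ0=1, Δ1=-3/2
row 1: diag=6, rhs=-15; c'=1/3, d'=-5/2
back: M1=-5/2
M: M0=0, M1=-5/2, M2=0
seg 0: a=3, c=M0/2=0, d=(M1−M0)/(6·1)=-5/12, b=Δ0−h0·(2M0+M1)/6=17/12
seg 1: a=4, c=M1/2=-5/4, d=(M2−M1)/(6·2)=5/24, b=Δ1−h1·(2M1+M2)/6=1/6
t_q=3/2 → seg 1, τ=1/2; S=4+1/6·τ+-5/4·τ²+5/24·τ³=243/64

  seg 0: a=3 b=17/12 c=0 d=-5/12
  seg 1: a=4 b=1/6 c=-5/4 d=5/24
S(3/2) = 243/64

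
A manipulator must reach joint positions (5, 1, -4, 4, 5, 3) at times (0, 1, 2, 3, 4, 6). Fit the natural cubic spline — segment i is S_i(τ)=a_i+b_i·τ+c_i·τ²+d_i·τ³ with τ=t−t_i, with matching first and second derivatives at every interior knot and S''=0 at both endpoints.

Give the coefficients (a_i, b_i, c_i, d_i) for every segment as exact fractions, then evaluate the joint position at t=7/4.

  seg 0: a=5 b=-859/321 c=0 d=-425/321
  seg 1: a=1 b=-2134/321 c=-425/107 d=1804/321
  seg 2: a=-4 b=728/321 c=1379/107 d=-2297/321
  seg 3: a=4 b=2111/321 c=-918/107 d=964/321
  seg 4: a=5 b=-505/321 c=46/107 d=-23/321
S(7/4) = -3295/856

Δ: Δ0=-4, Δ1=-5, Δ2=8, Δ3=1, Δ4=-1
row 1: diag=4, rhs=-6; c'=1/4, d'=-3/2
row 2: denom=4−1·1/4=15/4; d'=(78−1·-3/2)/(15/4)=106/5
row 3: denom=4−1·4/15=56/15; d'=(-42−1·106/5)/(56/15)=-237/14
row 4: denom=6−1·15/56=321/56; d'=(-12−1·-237/14)/(321/56)=92/107
back: M4=92/107
back: M3=-237/14−15/56·92/107=-1836/107
back: M2=106/5−4/15·-1836/107=2758/107
back: M1=-3/2−1/4·2758/107=-850/107
M: M0=0, M1=-850/107, M2=2758/107, M3=-1836/107, M4=92/107, M5=0
seg 0: a=5, c=M0/2=0, d=(M1−M0)/(6·1)=-425/321, b=Δ0−h0·(2M0+M1)/6=-859/321
seg 1: a=1, c=M1/2=-425/107, d=(M2−M1)/(6·1)=1804/321, b=Δ1−h1·(2M1+M2)/6=-2134/321
seg 2: a=-4, c=M2/2=1379/107, d=(M3−M2)/(6·1)=-2297/321, b=Δ2−h2·(2M2+M3)/6=728/321
seg 3: a=4, c=M3/2=-918/107, d=(M4−M3)/(6·1)=964/321, b=Δ3−h3·(2M3+M4)/6=2111/321
seg 4: a=5, c=M4/2=46/107, d=(M5−M4)/(6·2)=-23/321, b=Δ4−h4·(2M4+M5)/6=-505/321
t_q=7/4 → seg 1, τ=3/4; S=1+-2134/321·τ+-425/107·τ²+1804/321·τ³=-3295/856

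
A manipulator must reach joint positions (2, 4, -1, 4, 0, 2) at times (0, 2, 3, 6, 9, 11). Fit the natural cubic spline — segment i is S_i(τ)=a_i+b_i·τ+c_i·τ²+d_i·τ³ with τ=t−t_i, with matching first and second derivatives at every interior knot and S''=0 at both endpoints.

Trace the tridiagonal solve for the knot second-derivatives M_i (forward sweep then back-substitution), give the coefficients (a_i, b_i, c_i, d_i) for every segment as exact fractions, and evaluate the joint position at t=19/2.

  seg 0: a=2 b=15955/4677 c=0 d=-5639/9354
  seg 1: a=4 b=-17879/4677 c=-5639/1559 d=11411/4677
  seg 2: a=-1 b=-17480/4677 c=5772/1559 d=-8891/14031
  seg 3: a=4 b=6397/4677 c=-3119/1559 d=5146/14031
  seg 4: a=0 b=-3431/4677 c=2027/1559 d=-2027/9354
S(19/2) = -1717/24944

Δ: Δ0=1, Δ1=-5, Δ2=5/3, Δ3=-4/3, Δ4=1
row 1: diag=6, rhs=-36; c'=1/6, d'=-6
row 2: denom=8−1·1/6=47/6; d'=(40−1·-6)/(47/6)=276/47
row 3: denom=12−3·18/47=510/47; d'=(-18−3·276/47)/(510/47)=-279/85
row 4: denom=10−3·47/170=1559/170; d'=(14−3·-279/85)/(1559/170)=4054/1559
back: M4=4054/1559
back: M3=-279/85−47/170·4054/1559=-6238/1559
back: M2=276/47−18/47·-6238/1559=11544/1559
back: M1=-6−1/6·11544/1559=-11278/1559
M: M0=0, M1=-11278/1559, M2=11544/1559, M3=-6238/1559, M4=4054/1559, M5=0
seg 0: a=2, c=M0/2=0, d=(M1−M0)/(6·2)=-5639/9354, b=Δ0−h0·(2M0+M1)/6=15955/4677
seg 1: a=4, c=M1/2=-5639/1559, d=(M2−M1)/(6·1)=11411/4677, b=Δ1−h1·(2M1+M2)/6=-17879/4677
seg 2: a=-1, c=M2/2=5772/1559, d=(M3−M2)/(6·3)=-8891/14031, b=Δ2−h2·(2M2+M3)/6=-17480/4677
seg 3: a=4, c=M3/2=-3119/1559, d=(M4−M3)/(6·3)=5146/14031, b=Δ3−h3·(2M3+M4)/6=6397/4677
seg 4: a=0, c=M4/2=2027/1559, d=(M5−M4)/(6·2)=-2027/9354, b=Δ4−h4·(2M4+M5)/6=-3431/4677
t_q=19/2 → seg 4, τ=1/2; S=0+-3431/4677·τ+2027/1559·τ²+-2027/9354·τ³=-1717/24944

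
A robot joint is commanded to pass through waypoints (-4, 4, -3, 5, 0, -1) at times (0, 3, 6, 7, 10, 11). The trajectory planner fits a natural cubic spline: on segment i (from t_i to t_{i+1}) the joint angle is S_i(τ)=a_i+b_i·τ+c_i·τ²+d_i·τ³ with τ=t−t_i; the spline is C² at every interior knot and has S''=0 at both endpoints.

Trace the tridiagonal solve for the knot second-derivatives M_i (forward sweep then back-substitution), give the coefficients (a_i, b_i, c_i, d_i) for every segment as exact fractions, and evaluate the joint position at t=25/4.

  seg 0: a=-4 b=2757/521 c=0 d=-4103/14067
  seg 1: a=4 b=-1346/521 c=-4103/1563 d=12700/14067
  seg 2: a=-3 b=3148/521 c=8597/1563 d=-5537/1563
  seg 3: a=5 b=10027/1563 c=-8014/1563 d=11410/14067
  seg 4: a=0 b=-3827/1563 c=1132/521 d=-1132/1563
S(25/4) = -40047/33344

Δ: Δ0=8/3, Δ1=-7/3, Δ2=8, Δ3=-5/3, Δ4=-1
row 1: diag=12, rhs=-30; c'=1/4, d'=-5/2
row 2: denom=8−3·1/4=29/4; d'=(62−3·-5/2)/(29/4)=278/29
row 3: denom=8−1·4/29=228/29; d'=(-58−1·278/29)/(228/29)=-490/57
row 4: denom=8−3·29/76=521/76; d'=(4−3·-490/57)/(521/76)=2264/521
back: M4=2264/521
back: M3=-490/57−29/76·2264/521=-16028/1563
back: M2=278/29−4/29·-16028/1563=17194/1563
back: M1=-5/2−1/4·17194/1563=-8206/1563
M: M0=0, M1=-8206/1563, M2=17194/1563, M3=-16028/1563, M4=2264/521, M5=0
seg 0: a=-4, c=M0/2=0, d=(M1−M0)/(6·3)=-4103/14067, b=Δ0−h0·(2M0+M1)/6=2757/521
seg 1: a=4, c=M1/2=-4103/1563, d=(M2−M1)/(6·3)=12700/14067, b=Δ1−h1·(2M1+M2)/6=-1346/521
seg 2: a=-3, c=M2/2=8597/1563, d=(M3−M2)/(6·1)=-5537/1563, b=Δ2−h2·(2M2+M3)/6=3148/521
seg 3: a=5, c=M3/2=-8014/1563, d=(M4−M3)/(6·3)=11410/14067, b=Δ3−h3·(2M3+M4)/6=10027/1563
seg 4: a=0, c=M4/2=1132/521, d=(M5−M4)/(6·1)=-1132/1563, b=Δ4−h4·(2M4+M5)/6=-3827/1563
t_q=25/4 → seg 2, τ=1/4; S=-3+3148/521·τ+8597/1563·τ²+-5537/1563·τ³=-40047/33344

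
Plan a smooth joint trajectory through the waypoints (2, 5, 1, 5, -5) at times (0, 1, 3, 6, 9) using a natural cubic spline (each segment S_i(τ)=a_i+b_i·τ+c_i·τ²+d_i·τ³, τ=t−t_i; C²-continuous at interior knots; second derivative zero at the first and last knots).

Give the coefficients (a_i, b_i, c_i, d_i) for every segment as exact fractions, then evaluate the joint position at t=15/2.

  seg 0: a=2 b=839/206 c=0 d=-221/206
  seg 1: a=5 b=88/103 c=-663/206 d=369/412
  seg 2: a=1 b=-131/103 c=222/103 d=-1193/2781
  seg 3: a=5 b=8/103 c=-527/309 d=527/2781
S(15/2) = 1581/824

Δ: Δ0=3, Δ1=-2, Δ2=4/3, Δ3=-10/3
row 1: diag=6, rhs=-30; c'=1/3, d'=-5
row 2: denom=10−2·1/3=28/3; d'=(20−2·-5)/(28/3)=45/14
row 3: denom=12−3·9/28=309/28; d'=(-28−3·45/14)/(309/28)=-1054/309
back: M3=-1054/309
back: M2=45/14−9/28·-1054/309=444/103
back: M1=-5−1/3·444/103=-663/103
M: M0=0, M1=-663/103, M2=444/103, M3=-1054/309, M4=0
seg 0: a=2, c=M0/2=0, d=(M1−M0)/(6·1)=-221/206, b=Δ0−h0·(2M0+M1)/6=839/206
seg 1: a=5, c=M1/2=-663/206, d=(M2−M1)/(6·2)=369/412, b=Δ1−h1·(2M1+M2)/6=88/103
seg 2: a=1, c=M2/2=222/103, d=(M3−M2)/(6·3)=-1193/2781, b=Δ2−h2·(2M2+M3)/6=-131/103
seg 3: a=5, c=M3/2=-527/309, d=(M4−M3)/(6·3)=527/2781, b=Δ3−h3·(2M3+M4)/6=8/103
t_q=15/2 → seg 3, τ=3/2; S=5+8/103·τ+-527/309·τ²+527/2781·τ³=1581/824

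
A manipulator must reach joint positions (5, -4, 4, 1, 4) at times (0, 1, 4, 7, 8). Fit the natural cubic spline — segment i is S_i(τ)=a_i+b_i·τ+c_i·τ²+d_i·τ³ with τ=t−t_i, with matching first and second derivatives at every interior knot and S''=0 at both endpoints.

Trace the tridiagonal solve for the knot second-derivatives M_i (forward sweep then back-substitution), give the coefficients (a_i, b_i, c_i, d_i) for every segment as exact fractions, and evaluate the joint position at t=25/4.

  seg 0: a=5 b=-6755/624 c=0 d=1139/624
  seg 1: a=-4 b=-1669/312 c=1139/208 d=-5249/5616
  seg 2: a=4 b=109/48 c=-229/78 d=3455/5616
  seg 3: a=1 b=395/312 c=541/208 d=-541/624
S(25/4) = 16693/13312

Δ: Δ0=-9, Δ1=8/3, Δ2=-1, Δ3=3
row 1: diag=8, rhs=70; c'=3/8, d'=35/4
row 2: denom=12−3·3/8=87/8; d'=(-22−3·35/4)/(87/8)=-386/87
row 3: denom=8−3·8/29=208/29; d'=(24−3·-386/87)/(208/29)=541/104
back: M3=541/104
back: M2=-386/87−8/29·541/104=-229/39
back: M1=35/4−3/8·-229/39=1139/104
M: M0=0, M1=1139/104, M2=-229/39, M3=541/104, M4=0
seg 0: a=5, c=M0/2=0, d=(M1−M0)/(6·1)=1139/624, b=Δ0−h0·(2M0+M1)/6=-6755/624
seg 1: a=-4, c=M1/2=1139/208, d=(M2−M1)/(6·3)=-5249/5616, b=Δ1−h1·(2M1+M2)/6=-1669/312
seg 2: a=4, c=M2/2=-229/78, d=(M3−M2)/(6·3)=3455/5616, b=Δ2−h2·(2M2+M3)/6=109/48
seg 3: a=1, c=M3/2=541/208, d=(M4−M3)/(6·1)=-541/624, b=Δ3−h3·(2M3+M4)/6=395/312
t_q=25/4 → seg 2, τ=9/4; S=4+109/48·τ+-229/78·τ²+3455/5616·τ³=16693/13312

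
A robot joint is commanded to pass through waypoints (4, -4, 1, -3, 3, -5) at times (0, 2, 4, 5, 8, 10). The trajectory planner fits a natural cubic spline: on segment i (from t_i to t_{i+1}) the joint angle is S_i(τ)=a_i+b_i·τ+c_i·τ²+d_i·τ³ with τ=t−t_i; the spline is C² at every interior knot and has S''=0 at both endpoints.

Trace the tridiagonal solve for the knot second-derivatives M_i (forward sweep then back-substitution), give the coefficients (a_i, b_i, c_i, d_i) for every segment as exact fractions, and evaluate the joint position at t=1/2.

  seg 0: a=4 b=-9871/1522 c=0 d=3783/6088
  seg 1: a=-4 b=739/761 c=11349/3044 d=-4511/3044
  seg 2: a=1 b=-1445/761 c=-15717/3044 d=9321/3044
  seg 3: a=-3 b=-9251/3044 c=6123/1522 d=-7133/9132
  seg 4: a=3 b=7/761 c=-9153/3044 d=3051/6088
S(1/2) = 40663/48704

Δ: Δ0=-4, Δ1=5/2, Δ2=-4, Δ3=2, Δ4=-4
row 1: diag=8, rhs=39; c'=1/4, d'=39/8
row 2: denom=6−2·1/4=11/2; d'=(-39−2·39/8)/(11/2)=-195/22
row 3: denom=8−1·2/11=86/11; d'=(36−1·-195/22)/(86/11)=987/172
row 4: denom=10−3·33/86=761/86; d'=(-36−3·987/172)/(761/86)=-9153/1522
back: M4=-9153/1522
back: M3=987/172−33/86·-9153/1522=6123/761
back: M2=-195/22−2/11·6123/761=-15717/1522
back: M1=39/8−1/4·-15717/1522=11349/1522
M: M0=0, M1=11349/1522, M2=-15717/1522, M3=6123/761, M4=-9153/1522, M5=0
seg 0: a=4, c=M0/2=0, d=(M1−M0)/(6·2)=3783/6088, b=Δ0−h0·(2M0+M1)/6=-9871/1522
seg 1: a=-4, c=M1/2=11349/3044, d=(M2−M1)/(6·2)=-4511/3044, b=Δ1−h1·(2M1+M2)/6=739/761
seg 2: a=1, c=M2/2=-15717/3044, d=(M3−M2)/(6·1)=9321/3044, b=Δ2−h2·(2M2+M3)/6=-1445/761
seg 3: a=-3, c=M3/2=6123/1522, d=(M4−M3)/(6·3)=-7133/9132, b=Δ3−h3·(2M3+M4)/6=-9251/3044
seg 4: a=3, c=M4/2=-9153/3044, d=(M5−M4)/(6·2)=3051/6088, b=Δ4−h4·(2M4+M5)/6=7/761
t_q=1/2 → seg 0, τ=1/2; S=4+-9871/1522·τ+0·τ²+3783/6088·τ³=40663/48704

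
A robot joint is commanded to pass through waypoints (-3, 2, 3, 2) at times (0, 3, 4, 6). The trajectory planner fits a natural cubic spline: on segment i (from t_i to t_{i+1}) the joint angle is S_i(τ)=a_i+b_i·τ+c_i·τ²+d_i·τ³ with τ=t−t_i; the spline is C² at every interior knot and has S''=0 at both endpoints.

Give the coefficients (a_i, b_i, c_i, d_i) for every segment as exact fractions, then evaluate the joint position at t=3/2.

  seg 0: a=-3 b=515/282 c=0 d=-5/282
  seg 1: a=2 b=190/141 c=-15/94 d=-53/282
  seg 2: a=3 b=131/282 c=-34/47 d=17/141
S(3/2) = -241/752

Δ: Δ0=5/3, Δ1=1, Δ2=-1/2
row 1: diag=8, rhs=-4; c'=1/8, d'=-1/2
row 2: denom=6−1·1/8=47/8; d'=(-9−1·-1/2)/(47/8)=-68/47
back: M2=-68/47
back: M1=-1/2−1/8·-68/47=-15/47
M: M0=0, M1=-15/47, M2=-68/47, M3=0
seg 0: a=-3, c=M0/2=0, d=(M1−M0)/(6·3)=-5/282, b=Δ0−h0·(2M0+M1)/6=515/282
seg 1: a=2, c=M1/2=-15/94, d=(M2−M1)/(6·1)=-53/282, b=Δ1−h1·(2M1+M2)/6=190/141
seg 2: a=3, c=M2/2=-34/47, d=(M3−M2)/(6·2)=17/141, b=Δ2−h2·(2M2+M3)/6=131/282
t_q=3/2 → seg 0, τ=3/2; S=-3+515/282·τ+0·τ²+-5/282·τ³=-241/752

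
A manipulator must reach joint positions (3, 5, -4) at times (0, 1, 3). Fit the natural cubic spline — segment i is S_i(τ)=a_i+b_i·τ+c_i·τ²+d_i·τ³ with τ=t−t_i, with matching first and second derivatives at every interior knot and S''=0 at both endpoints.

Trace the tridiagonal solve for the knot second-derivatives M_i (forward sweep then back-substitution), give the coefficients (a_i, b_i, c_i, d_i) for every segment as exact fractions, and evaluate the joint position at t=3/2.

Δ: Δ0=2, Δ1=-9/2
row 1: diag=6, rhs=-39; c'=1/3, d'=-13/2
back: M1=-13/2
M: M0=0, M1=-13/2, M2=0
seg 0: a=3, c=M0/2=0, d=(M1−M0)/(6·1)=-13/12, b=Δ0−h0·(2M0+M1)/6=37/12
seg 1: a=5, c=M1/2=-13/4, d=(M2−M1)/(6·2)=13/24, b=Δ1−h1·(2M1+M2)/6=-1/6
t_q=3/2 → seg 1, τ=1/2; S=5+-1/6·τ+-13/4·τ²+13/24·τ³=267/64

  seg 0: a=3 b=37/12 c=0 d=-13/12
  seg 1: a=5 b=-1/6 c=-13/4 d=13/24
S(3/2) = 267/64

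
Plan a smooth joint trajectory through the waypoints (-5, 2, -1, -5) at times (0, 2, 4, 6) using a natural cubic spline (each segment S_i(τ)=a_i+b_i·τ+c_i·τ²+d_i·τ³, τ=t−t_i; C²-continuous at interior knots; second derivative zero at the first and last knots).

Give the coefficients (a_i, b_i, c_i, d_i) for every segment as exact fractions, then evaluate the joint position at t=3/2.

Δ: Δ0=7/2, Δ1=-3/2, Δ2=-2
row 1: diag=8, rhs=-30; c'=1/4, d'=-15/4
row 2: denom=8−2·1/4=15/2; d'=(-3−2·-15/4)/(15/2)=3/5
back: M2=3/5
back: M1=-15/4−1/4·3/5=-39/10
M: M0=0, M1=-39/10, M2=3/5, M3=0
seg 0: a=-5, c=M0/2=0, d=(M1−M0)/(6·2)=-13/40, b=Δ0−h0·(2M0+M1)/6=24/5
seg 1: a=2, c=M1/2=-39/20, d=(M2−M1)/(6·2)=3/8, b=Δ1−h1·(2M1+M2)/6=9/10
seg 2: a=-1, c=M2/2=3/10, d=(M3−M2)/(6·2)=-1/20, b=Δ2−h2·(2M2+M3)/6=-12/5
t_q=3/2 → seg 0, τ=3/2; S=-5+24/5·τ+0·τ²+-13/40·τ³=353/320

  seg 0: a=-5 b=24/5 c=0 d=-13/40
  seg 1: a=2 b=9/10 c=-39/20 d=3/8
  seg 2: a=-1 b=-12/5 c=3/10 d=-1/20
S(3/2) = 353/320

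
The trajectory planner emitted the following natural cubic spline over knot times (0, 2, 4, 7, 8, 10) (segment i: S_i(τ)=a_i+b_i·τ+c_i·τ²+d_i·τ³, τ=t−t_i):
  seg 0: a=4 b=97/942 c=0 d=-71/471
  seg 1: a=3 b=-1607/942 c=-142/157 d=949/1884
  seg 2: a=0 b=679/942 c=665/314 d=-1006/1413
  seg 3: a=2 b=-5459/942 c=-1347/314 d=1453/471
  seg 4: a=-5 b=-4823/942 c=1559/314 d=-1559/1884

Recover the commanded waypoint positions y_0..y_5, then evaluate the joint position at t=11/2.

y_0 = S_0(0) = a_0 = 4
y_1 = S_1(0) = a_1 = 3
y_2 = S_2(0) = a_2 = 0
y_3 = S_3(0) = a_3 = 2
y_4 = S_4(0) = a_4 = -5
y_5 = S_4(2) = -2
t_q=11/2 is in segment 2 (τ=3/2); S_2(τ)=4325/1256

y_0=4 y_1=3 y_2=0 y_3=2 y_4=-5 y_5=-2
S(11/2) = 4325/1256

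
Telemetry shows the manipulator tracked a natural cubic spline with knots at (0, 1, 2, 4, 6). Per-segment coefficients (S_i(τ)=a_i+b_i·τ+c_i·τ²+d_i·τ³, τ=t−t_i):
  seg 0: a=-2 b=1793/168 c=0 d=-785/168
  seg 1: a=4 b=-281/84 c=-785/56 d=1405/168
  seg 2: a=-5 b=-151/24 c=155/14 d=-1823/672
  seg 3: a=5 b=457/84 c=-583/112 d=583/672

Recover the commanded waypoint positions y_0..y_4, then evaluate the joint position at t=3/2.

y_0 = S_0(0) = a_0 = -2
y_1 = S_1(0) = a_1 = 4
y_2 = S_2(0) = a_2 = -5
y_3 = S_3(0) = a_3 = 5
y_4 = S_3(2) = 2
t_q=3/2 is in segment 1 (τ=1/2); S_1(τ)=-59/448

y_0=-2 y_1=4 y_2=-5 y_3=5 y_4=2
S(3/2) = -59/448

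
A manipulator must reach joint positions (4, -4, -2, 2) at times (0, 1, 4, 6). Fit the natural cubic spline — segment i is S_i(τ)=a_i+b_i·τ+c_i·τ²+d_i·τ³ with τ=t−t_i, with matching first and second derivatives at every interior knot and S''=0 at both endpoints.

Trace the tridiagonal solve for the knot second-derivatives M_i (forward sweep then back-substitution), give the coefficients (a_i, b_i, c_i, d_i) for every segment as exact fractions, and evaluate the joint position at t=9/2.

  seg 0: a=4 b=-1952/213 c=0 d=248/213
  seg 1: a=-4 b=-1208/213 c=248/71 d=-98/213
  seg 2: a=-2 b=610/213 c=-46/71 d=23/213
S(9/2) = -407/568

Δ: Δ0=-8, Δ1=2/3, Δ2=2
row 1: diag=8, rhs=52; c'=3/8, d'=13/2
row 2: denom=10−3·3/8=71/8; d'=(8−3·13/2)/(71/8)=-92/71
back: M2=-92/71
back: M1=13/2−3/8·-92/71=496/71
M: M0=0, M1=496/71, M2=-92/71, M3=0
seg 0: a=4, c=M0/2=0, d=(M1−M0)/(6·1)=248/213, b=Δ0−h0·(2M0+M1)/6=-1952/213
seg 1: a=-4, c=M1/2=248/71, d=(M2−M1)/(6·3)=-98/213, b=Δ1−h1·(2M1+M2)/6=-1208/213
seg 2: a=-2, c=M2/2=-46/71, d=(M3−M2)/(6·2)=23/213, b=Δ2−h2·(2M2+M3)/6=610/213
t_q=9/2 → seg 2, τ=1/2; S=-2+610/213·τ+-46/71·τ²+23/213·τ³=-407/568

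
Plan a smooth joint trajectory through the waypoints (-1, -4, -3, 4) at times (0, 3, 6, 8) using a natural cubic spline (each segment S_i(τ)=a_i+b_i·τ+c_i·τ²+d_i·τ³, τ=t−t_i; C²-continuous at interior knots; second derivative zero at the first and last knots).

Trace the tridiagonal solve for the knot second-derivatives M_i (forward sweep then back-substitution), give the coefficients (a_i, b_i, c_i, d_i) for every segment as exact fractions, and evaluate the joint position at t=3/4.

Δ: Δ0=-1, Δ1=1/3, Δ2=7/2
row 1: diag=12, rhs=8; c'=1/4, d'=2/3
row 2: denom=10−3·1/4=37/4; d'=(19−3·2/3)/(37/4)=68/37
back: M2=68/37
back: M1=2/3−1/4·68/37=23/111
M: M0=0, M1=23/111, M2=68/37, M3=0
seg 0: a=-1, c=M0/2=0, d=(M1−M0)/(6·3)=23/1998, b=Δ0−h0·(2M0+M1)/6=-245/222
seg 1: a=-4, c=M1/2=23/222, d=(M2−M1)/(6·3)=181/1998, b=Δ1−h1·(2M1+M2)/6=-88/111
seg 2: a=-3, c=M2/2=34/37, d=(M3−M2)/(6·2)=-17/111, b=Δ2−h2·(2M2+M3)/6=505/222
t_q=3/4 → seg 0, τ=3/4; S=-1+-245/222·τ+0·τ²+23/1998·τ³=-8633/4736

  seg 0: a=-1 b=-245/222 c=0 d=23/1998
  seg 1: a=-4 b=-88/111 c=23/222 d=181/1998
  seg 2: a=-3 b=505/222 c=34/37 d=-17/111
S(3/4) = -8633/4736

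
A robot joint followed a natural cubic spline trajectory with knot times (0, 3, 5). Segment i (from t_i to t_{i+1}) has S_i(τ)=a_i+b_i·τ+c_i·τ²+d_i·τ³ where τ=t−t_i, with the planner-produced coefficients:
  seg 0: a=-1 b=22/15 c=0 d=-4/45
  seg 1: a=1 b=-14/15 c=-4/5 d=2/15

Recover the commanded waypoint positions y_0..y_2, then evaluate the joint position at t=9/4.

y_0=-1 y_1=1 y_2=-3
S(9/4) = 103/80

y_0 = S_0(0) = a_0 = -1
y_1 = S_1(0) = a_1 = 1
y_2 = S_1(2) = -3
t_q=9/4 is in segment 0 (τ=9/4); S_0(τ)=103/80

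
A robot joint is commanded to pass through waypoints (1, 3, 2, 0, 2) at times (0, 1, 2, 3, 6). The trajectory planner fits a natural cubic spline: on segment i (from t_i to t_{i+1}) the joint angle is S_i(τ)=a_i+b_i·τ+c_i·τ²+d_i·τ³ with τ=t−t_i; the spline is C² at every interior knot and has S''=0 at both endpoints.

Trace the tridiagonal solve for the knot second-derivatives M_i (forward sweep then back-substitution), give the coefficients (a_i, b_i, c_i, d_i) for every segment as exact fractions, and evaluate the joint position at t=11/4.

  seg 0: a=1 b=943/348 c=0 d=-247/348
  seg 1: a=3 b=101/174 c=-247/116 d=191/348
  seg 2: a=2 b=-707/348 c=-14/29 d=179/348
  seg 3: a=0 b=-253/174 c=123/116 d=-41/348
S(11/4) = 3131/7424

Δ: Δ0=2, Δ1=-1, Δ2=-2, Δ3=2/3
row 1: diag=4, rhs=-18; c'=1/4, d'=-9/2
row 2: denom=4−1·1/4=15/4; d'=(-6−1·-9/2)/(15/4)=-2/5
row 3: denom=8−1·4/15=116/15; d'=(16−1·-2/5)/(116/15)=123/58
back: M3=123/58
back: M2=-2/5−4/15·123/58=-28/29
back: M1=-9/2−1/4·-28/29=-247/58
M: M0=0, M1=-247/58, M2=-28/29, M3=123/58, M4=0
seg 0: a=1, c=M0/2=0, d=(M1−M0)/(6·1)=-247/348, b=Δ0−h0·(2M0+M1)/6=943/348
seg 1: a=3, c=M1/2=-247/116, d=(M2−M1)/(6·1)=191/348, b=Δ1−h1·(2M1+M2)/6=101/174
seg 2: a=2, c=M2/2=-14/29, d=(M3−M2)/(6·1)=179/348, b=Δ2−h2·(2M2+M3)/6=-707/348
seg 3: a=0, c=M3/2=123/116, d=(M4−M3)/(6·3)=-41/348, b=Δ3−h3·(2M3+M4)/6=-253/174
t_q=11/4 → seg 2, τ=3/4; S=2+-707/348·τ+-14/29·τ²+179/348·τ³=3131/7424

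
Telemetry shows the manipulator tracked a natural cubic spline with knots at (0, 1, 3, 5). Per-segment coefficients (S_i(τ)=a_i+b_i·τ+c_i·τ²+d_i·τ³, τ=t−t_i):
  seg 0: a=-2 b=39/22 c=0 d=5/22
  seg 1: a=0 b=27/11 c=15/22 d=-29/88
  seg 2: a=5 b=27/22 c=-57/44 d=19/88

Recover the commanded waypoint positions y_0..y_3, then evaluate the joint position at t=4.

y_0=-2 y_1=0 y_2=5 y_3=4
S(4) = 453/88

y_0 = S_0(0) = a_0 = -2
y_1 = S_1(0) = a_1 = 0
y_2 = S_2(0) = a_2 = 5
y_3 = S_2(2) = 4
t_q=4 is in segment 2 (τ=1); S_2(τ)=453/88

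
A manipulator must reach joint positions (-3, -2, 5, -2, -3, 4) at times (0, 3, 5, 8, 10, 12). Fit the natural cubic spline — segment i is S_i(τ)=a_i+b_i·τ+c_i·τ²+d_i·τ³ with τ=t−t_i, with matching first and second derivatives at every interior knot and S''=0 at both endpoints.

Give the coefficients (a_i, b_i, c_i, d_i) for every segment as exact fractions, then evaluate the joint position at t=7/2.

  seg 0: a=-3 b=-13/12 c=0 d=17/108
  seg 1: a=-2 b=19/6 c=17/12 d=-5/8
  seg 2: a=5 b=4/3 c=-7/3 d=10/27
  seg 3: a=-2 b=-8/3 c=1 d=1/24
  seg 4: a=-3 b=11/6 c=5/4 d=-5/24
S(7/2) = -9/64

Δ: Δ0=1/3, Δ1=7/2, Δ2=-7/3, Δ3=-1/2, Δ4=7/2
row 1: diag=10, rhs=19; c'=1/5, d'=19/10
row 2: denom=10−2·1/5=48/5; d'=(-35−2·19/10)/(48/5)=-97/24
row 3: denom=10−3·5/16=145/16; d'=(11−3·-97/24)/(145/16)=74/29
row 4: denom=8−2·32/145=1096/145; d'=(24−2·74/29)/(1096/145)=5/2
back: M4=5/2
back: M3=74/29−32/145·5/2=2
back: M2=-97/24−5/16·2=-14/3
back: M1=19/10−1/5·-14/3=17/6
M: M0=0, M1=17/6, M2=-14/3, M3=2, M4=5/2, M5=0
seg 0: a=-3, c=M0/2=0, d=(M1−M0)/(6·3)=17/108, b=Δ0−h0·(2M0+M1)/6=-13/12
seg 1: a=-2, c=M1/2=17/12, d=(M2−M1)/(6·2)=-5/8, b=Δ1−h1·(2M1+M2)/6=19/6
seg 2: a=5, c=M2/2=-7/3, d=(M3−M2)/(6·3)=10/27, b=Δ2−h2·(2M2+M3)/6=4/3
seg 3: a=-2, c=M3/2=1, d=(M4−M3)/(6·2)=1/24, b=Δ3−h3·(2M3+M4)/6=-8/3
seg 4: a=-3, c=M4/2=5/4, d=(M5−M4)/(6·2)=-5/24, b=Δ4−h4·(2M4+M5)/6=11/6
t_q=7/2 → seg 1, τ=1/2; S=-2+19/6·τ+17/12·τ²+-5/8·τ³=-9/64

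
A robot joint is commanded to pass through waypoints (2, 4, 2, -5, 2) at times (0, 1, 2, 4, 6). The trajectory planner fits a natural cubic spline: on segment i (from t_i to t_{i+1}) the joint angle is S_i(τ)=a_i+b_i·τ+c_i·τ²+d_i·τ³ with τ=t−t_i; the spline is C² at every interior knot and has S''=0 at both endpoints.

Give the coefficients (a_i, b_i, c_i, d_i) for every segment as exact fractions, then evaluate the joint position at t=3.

  seg 0: a=2 b=81/28 c=0 d=-25/28
  seg 1: a=4 b=3/14 c=-75/28 d=13/28
  seg 2: a=2 b=-15/4 c=-9/7 d=79/112
  seg 3: a=-5 b=-3/7 c=165/56 d=-55/112
S(3) = -261/112

Δ: Δ0=2, Δ1=-2, Δ2=-7/2, Δ3=7/2
row 1: diag=4, rhs=-24; c'=1/4, d'=-6
row 2: denom=6−1·1/4=23/4; d'=(-9−1·-6)/(23/4)=-12/23
row 3: denom=8−2·8/23=168/23; d'=(42−2·-12/23)/(168/23)=165/28
back: M3=165/28
back: M2=-12/23−8/23·165/28=-18/7
back: M1=-6−1/4·-18/7=-75/14
M: M0=0, M1=-75/14, M2=-18/7, M3=165/28, M4=0
seg 0: a=2, c=M0/2=0, d=(M1−M0)/(6·1)=-25/28, b=Δ0−h0·(2M0+M1)/6=81/28
seg 1: a=4, c=M1/2=-75/28, d=(M2−M1)/(6·1)=13/28, b=Δ1−h1·(2M1+M2)/6=3/14
seg 2: a=2, c=M2/2=-9/7, d=(M3−M2)/(6·2)=79/112, b=Δ2−h2·(2M2+M3)/6=-15/4
seg 3: a=-5, c=M3/2=165/56, d=(M4−M3)/(6·2)=-55/112, b=Δ3−h3·(2M3+M4)/6=-3/7
t_q=3 → seg 2, τ=1; S=2+-15/4·τ+-9/7·τ²+79/112·τ³=-261/112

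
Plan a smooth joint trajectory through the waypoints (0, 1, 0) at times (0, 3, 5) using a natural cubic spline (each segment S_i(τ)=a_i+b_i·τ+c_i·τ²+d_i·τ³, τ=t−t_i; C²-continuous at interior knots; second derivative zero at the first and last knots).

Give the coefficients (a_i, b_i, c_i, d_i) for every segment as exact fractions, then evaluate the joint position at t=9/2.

  seg 0: a=0 b=7/12 c=0 d=-1/36
  seg 1: a=1 b=-1/6 c=-1/4 d=1/24
S(9/2) = 21/64

Δ: Δ0=1/3, Δ1=-1/2
row 1: diag=10, rhs=-5; c'=1/5, d'=-1/2
back: M1=-1/2
M: M0=0, M1=-1/2, M2=0
seg 0: a=0, c=M0/2=0, d=(M1−M0)/(6·3)=-1/36, b=Δ0−h0·(2M0+M1)/6=7/12
seg 1: a=1, c=M1/2=-1/4, d=(M2−M1)/(6·2)=1/24, b=Δ1−h1·(2M1+M2)/6=-1/6
t_q=9/2 → seg 1, τ=3/2; S=1+-1/6·τ+-1/4·τ²+1/24·τ³=21/64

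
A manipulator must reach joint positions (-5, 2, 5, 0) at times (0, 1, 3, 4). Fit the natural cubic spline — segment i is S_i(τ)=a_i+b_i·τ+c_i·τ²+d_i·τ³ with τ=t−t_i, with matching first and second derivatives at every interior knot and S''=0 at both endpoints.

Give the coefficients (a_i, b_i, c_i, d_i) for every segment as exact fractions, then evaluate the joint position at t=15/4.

  seg 0: a=-5 b=61/8 c=0 d=-5/8
  seg 1: a=2 b=23/4 c=-15/8 d=-1/8
  seg 2: a=5 b=-13/4 c=-21/8 d=7/8
S(15/4) = 745/512

Δ: Δ0=7, Δ1=3/2, Δ2=-5
row 1: diag=6, rhs=-33; c'=1/3, d'=-11/2
row 2: denom=6−2·1/3=16/3; d'=(-39−2·-11/2)/(16/3)=-21/4
back: M2=-21/4
back: M1=-11/2−1/3·-21/4=-15/4
M: M0=0, M1=-15/4, M2=-21/4, M3=0
seg 0: a=-5, c=M0/2=0, d=(M1−M0)/(6·1)=-5/8, b=Δ0−h0·(2M0+M1)/6=61/8
seg 1: a=2, c=M1/2=-15/8, d=(M2−M1)/(6·2)=-1/8, b=Δ1−h1·(2M1+M2)/6=23/4
seg 2: a=5, c=M2/2=-21/8, d=(M3−M2)/(6·1)=7/8, b=Δ2−h2·(2M2+M3)/6=-13/4
t_q=15/4 → seg 2, τ=3/4; S=5+-13/4·τ+-21/8·τ²+7/8·τ³=745/512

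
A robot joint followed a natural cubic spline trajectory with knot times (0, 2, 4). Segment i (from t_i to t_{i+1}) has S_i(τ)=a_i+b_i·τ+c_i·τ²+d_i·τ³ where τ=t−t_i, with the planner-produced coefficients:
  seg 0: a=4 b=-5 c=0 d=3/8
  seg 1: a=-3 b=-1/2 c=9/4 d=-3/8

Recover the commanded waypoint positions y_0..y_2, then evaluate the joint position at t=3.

y_0 = S_0(0) = a_0 = 4
y_1 = S_1(0) = a_1 = -3
y_2 = S_1(2) = 2
t_q=3 is in segment 1 (τ=1); S_1(τ)=-13/8

y_0=4 y_1=-3 y_2=2
S(3) = -13/8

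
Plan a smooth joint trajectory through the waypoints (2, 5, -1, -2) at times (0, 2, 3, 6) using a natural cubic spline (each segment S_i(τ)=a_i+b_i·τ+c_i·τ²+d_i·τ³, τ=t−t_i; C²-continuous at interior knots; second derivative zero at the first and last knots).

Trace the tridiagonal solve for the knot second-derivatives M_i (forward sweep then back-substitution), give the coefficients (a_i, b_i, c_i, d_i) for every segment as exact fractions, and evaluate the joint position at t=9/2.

  seg 0: a=2 b=1211/282 c=0 d=-197/282
  seg 1: a=5 b=-1153/282 c=-197/47 d=643/282
  seg 2: a=-1 b=-794/141 c=249/94 d=-83/282
S(9/2) = -3369/752

Δ: Δ0=3/2, Δ1=-6, Δ2=-1/3
row 1: diag=6, rhs=-45; c'=1/6, d'=-15/2
row 2: denom=8−1·1/6=47/6; d'=(34−1·-15/2)/(47/6)=249/47
back: M2=249/47
back: M1=-15/2−1/6·249/47=-394/47
M: M0=0, M1=-394/47, M2=249/47, M3=0
seg 0: a=2, c=M0/2=0, d=(M1−M0)/(6·2)=-197/282, b=Δ0−h0·(2M0+M1)/6=1211/282
seg 1: a=5, c=M1/2=-197/47, d=(M2−M1)/(6·1)=643/282, b=Δ1−h1·(2M1+M2)/6=-1153/282
seg 2: a=-1, c=M2/2=249/94, d=(M3−M2)/(6·3)=-83/282, b=Δ2−h2·(2M2+M3)/6=-794/141
t_q=9/2 → seg 2, τ=3/2; S=-1+-794/141·τ+249/94·τ²+-83/282·τ³=-3369/752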